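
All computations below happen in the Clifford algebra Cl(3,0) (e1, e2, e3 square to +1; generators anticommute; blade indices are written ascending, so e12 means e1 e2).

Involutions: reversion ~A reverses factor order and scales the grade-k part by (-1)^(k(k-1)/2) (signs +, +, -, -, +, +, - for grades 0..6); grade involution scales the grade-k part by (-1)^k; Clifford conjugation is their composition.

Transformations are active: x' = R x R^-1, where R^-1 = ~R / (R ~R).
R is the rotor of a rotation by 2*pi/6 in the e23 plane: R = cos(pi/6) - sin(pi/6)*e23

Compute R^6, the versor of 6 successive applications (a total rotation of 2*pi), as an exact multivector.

Half-angle bookkeeping: 6 applications in e23 add up to rotor phase 6*pi/6 = pi, so R^6 = cos(pi) - sin(pi)*e23.
cos(pi) = -1 and sin(pi) = 0, so R^6 = -1. The total rotation 2*pi is 1 full turn, so every vector returns to itself, yet the rotor is -1, on the OTHER sheet of the double cover (an odd number of 2*pi turns).
Answer: -1


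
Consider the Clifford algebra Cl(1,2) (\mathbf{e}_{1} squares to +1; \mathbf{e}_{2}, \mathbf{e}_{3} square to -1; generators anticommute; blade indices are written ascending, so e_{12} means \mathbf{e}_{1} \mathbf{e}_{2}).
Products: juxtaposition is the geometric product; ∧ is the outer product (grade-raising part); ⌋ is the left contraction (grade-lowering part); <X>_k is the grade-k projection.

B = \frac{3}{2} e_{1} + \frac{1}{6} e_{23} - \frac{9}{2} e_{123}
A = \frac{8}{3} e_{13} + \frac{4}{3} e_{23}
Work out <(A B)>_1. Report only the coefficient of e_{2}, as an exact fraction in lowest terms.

step 1: -\frac{2}{9} + 6 e_{1} + 12 e_{2} - 4 e_{3} + \frac{4}{9} e_{12} + 2 e_{123}
step 2: 6 e_{1} + 12 e_{2} - 4 e_{3}
Answer: 12


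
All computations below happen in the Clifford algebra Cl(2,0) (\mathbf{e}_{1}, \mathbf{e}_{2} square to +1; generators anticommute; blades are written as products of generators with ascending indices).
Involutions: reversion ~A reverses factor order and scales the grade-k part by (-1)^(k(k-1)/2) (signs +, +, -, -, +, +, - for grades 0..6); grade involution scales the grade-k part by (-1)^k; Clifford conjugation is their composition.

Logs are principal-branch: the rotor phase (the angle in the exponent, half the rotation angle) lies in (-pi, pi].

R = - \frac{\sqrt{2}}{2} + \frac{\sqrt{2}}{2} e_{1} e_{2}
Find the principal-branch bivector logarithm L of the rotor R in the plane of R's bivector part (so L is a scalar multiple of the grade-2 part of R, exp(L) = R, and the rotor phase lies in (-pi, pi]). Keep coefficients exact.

The scalar part of R is - \frac{\sqrt{2}}{2}, which fixes the principal-branch rotor phase; the unit plane is then the bivector part divided by the sine of that phase, and L is that plane scaled by the phase.
Concretely: cos(phase) = - \frac{\sqrt{2}}{2} gives phase = ±\frac{3 \pi}{4}, and since phase/sin(phase) is even the sign is immaterial: L = (phase/sin(phase)) * <R>_2 = (\frac{3 \sqrt{2} \pi}{4}) * <R>_2.
Answer: \frac{3 \pi}{4} e_{1} e_{2}


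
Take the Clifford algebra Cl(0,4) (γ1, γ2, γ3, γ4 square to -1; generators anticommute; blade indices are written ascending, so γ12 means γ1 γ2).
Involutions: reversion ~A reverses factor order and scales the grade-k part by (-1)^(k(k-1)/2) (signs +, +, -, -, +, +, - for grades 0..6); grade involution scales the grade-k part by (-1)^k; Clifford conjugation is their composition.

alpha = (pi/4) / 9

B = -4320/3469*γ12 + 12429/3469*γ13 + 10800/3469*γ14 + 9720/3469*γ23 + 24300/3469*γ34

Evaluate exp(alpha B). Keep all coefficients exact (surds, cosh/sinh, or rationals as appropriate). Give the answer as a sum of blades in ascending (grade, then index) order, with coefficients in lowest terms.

B^2 term by term: the squares give (-4320/3469)^2*(γ12)^2 + (12429/3469)^2*(γ13)^2 + (10800/3469)^2*(γ14)^2 + (9720/3469)^2*(γ23)^2 + (24300/3469)^2*(γ34)^2 = 18662400/12033961*(-1) + 154480041/12033961*(-1) + 116640000/12033961*(-1) + 94478400/12033961*(-1) + 590490000/12033961*(-1) = -81 (each basis 2-blade squares to minus the product of its generators' squares); cross terms between blades sharing an index anticommute and cancel; the commuting (index-disjoint) pairs give grade-4 terms 2*c*c'*(blade product), which cancel blade by blade — γ1234: -209952000/12033961 + 209952000/12033961 = 0 — confirming B is simple. So B^2 = -81.
B^2 = -81 — the negative square puts this in the circular regime; l = 9, alpha*l = pi/4, so exp(alpha B) = cos(pi/4) + (sin(pi/4)/9)*B = sqrt(2)/2 + (sqrt(2)/18)*B.
Answer: sqrt(2)/2 - 240*sqrt(2)/3469*γ12 + 1381*sqrt(2)/6938*γ13 + 600*sqrt(2)/3469*γ14 + 540*sqrt(2)/3469*γ23 + 1350*sqrt(2)/3469*γ34


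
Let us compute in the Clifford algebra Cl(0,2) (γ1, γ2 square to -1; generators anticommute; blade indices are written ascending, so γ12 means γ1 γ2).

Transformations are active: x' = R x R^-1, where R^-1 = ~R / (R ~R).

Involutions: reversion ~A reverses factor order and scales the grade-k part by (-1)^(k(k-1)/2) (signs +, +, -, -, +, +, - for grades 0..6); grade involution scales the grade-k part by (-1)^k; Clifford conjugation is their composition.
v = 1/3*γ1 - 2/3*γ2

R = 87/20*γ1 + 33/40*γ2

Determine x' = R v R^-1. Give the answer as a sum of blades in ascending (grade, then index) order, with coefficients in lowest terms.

~R = 87/20*γ1 + 33/40*γ2, and R ~R = -6273/320, so R^-1 = ~R / (-6273/320).
R v = -9/10 - 127/40*γ12
Answer: 691/10455*γ1 + 7762/10455*γ2


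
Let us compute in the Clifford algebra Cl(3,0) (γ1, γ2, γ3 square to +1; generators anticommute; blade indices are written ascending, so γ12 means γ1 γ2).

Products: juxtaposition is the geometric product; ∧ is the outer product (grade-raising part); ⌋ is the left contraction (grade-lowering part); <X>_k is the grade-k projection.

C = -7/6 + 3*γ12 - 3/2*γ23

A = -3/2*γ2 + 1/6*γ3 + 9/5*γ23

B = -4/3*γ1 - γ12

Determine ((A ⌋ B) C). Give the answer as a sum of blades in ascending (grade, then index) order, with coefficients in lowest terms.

step 1: -3/2*γ1
step 2: 7/4*γ1 - 9/2*γ2 + 9/4*γ123
Answer: 7/4*γ1 - 9/2*γ2 + 9/4*γ123


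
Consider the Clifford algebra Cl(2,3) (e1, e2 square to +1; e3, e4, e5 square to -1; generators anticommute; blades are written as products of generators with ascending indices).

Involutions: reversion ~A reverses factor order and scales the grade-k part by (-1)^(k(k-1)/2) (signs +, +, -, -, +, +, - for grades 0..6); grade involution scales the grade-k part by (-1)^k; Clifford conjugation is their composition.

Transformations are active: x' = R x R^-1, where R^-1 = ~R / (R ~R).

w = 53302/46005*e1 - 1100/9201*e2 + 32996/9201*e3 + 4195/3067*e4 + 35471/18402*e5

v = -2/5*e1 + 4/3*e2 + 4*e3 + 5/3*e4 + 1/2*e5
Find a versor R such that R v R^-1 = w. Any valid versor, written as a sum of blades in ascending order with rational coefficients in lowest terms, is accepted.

R = v + w = 6980/9201*e1 + 11168/9201*e2 + 69800/9201*e3 + 27920/9201*e4 + 22336/9201*e5 works: the equal norms (-1709/100) guarantee its sandwich swaps v into w.
Answer: 6980/9201*e1 + 11168/9201*e2 + 69800/9201*e3 + 27920/9201*e4 + 22336/9201*e5


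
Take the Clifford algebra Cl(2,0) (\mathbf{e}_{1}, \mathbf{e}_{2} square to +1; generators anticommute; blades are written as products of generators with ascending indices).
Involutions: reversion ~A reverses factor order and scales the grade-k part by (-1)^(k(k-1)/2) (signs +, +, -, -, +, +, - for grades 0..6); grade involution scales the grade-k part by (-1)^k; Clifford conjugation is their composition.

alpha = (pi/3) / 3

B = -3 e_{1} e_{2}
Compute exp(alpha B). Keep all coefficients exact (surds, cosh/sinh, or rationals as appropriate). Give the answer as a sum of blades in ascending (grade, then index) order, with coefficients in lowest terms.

B^2 = (-3)^2*(e_{1} e_{2})^2 = 9*(-1) = -9 (a basis 2-blade squares to minus the product of its generators' squares).
B^2 = -9 — circular case — the even/odd split gives cos and sin: l = 3, alpha*l = \frac{\pi}{3}, so exp(alpha B) = cos(\frac{\pi}{3}) + (sin(\frac{\pi}{3})/3)*B = \frac{1}{2} + (\frac{\sqrt{3}}{6})*B.
Answer: \frac{1}{2} - \frac{\sqrt{3}}{2} e_{1} e_{2}


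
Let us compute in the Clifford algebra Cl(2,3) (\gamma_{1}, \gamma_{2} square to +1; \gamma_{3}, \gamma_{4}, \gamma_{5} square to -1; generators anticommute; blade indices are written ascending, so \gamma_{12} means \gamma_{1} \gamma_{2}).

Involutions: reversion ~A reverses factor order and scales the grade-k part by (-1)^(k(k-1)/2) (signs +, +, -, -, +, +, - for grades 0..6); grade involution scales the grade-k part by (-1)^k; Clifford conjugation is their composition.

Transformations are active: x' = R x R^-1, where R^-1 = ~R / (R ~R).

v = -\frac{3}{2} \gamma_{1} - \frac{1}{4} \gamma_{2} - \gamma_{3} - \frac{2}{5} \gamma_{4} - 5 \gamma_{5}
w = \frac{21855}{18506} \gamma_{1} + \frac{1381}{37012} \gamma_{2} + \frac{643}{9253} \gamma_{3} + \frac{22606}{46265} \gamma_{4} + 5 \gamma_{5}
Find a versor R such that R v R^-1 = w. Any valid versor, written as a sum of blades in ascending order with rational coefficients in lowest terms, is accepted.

The midline construction: v and w both square to -\frac{9539}{400}, so reflecting in their sum -\frac{2952}{9253} \gamma_{1} - \frac{1968}{9253} \gamma_{2} - \frac{8610}{9253} \gamma_{3} + \frac{820}{9253} \gamma_{4} exchanges them.
Answer: -\frac{2952}{9253} \gamma_{1} - \frac{1968}{9253} \gamma_{2} - \frac{8610}{9253} \gamma_{3} + \frac{820}{9253} \gamma_{4}


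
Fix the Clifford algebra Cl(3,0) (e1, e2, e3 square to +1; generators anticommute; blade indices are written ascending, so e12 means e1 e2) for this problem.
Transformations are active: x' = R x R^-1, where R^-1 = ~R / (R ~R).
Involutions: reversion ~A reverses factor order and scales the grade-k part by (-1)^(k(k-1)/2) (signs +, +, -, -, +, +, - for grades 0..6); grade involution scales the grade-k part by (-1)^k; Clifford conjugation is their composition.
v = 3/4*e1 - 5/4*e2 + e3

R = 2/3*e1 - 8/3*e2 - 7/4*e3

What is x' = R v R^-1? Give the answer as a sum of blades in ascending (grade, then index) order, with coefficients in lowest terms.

~R = 2/3*e1 - 8/3*e2 - 7/4*e3, and R ~R = 1529/144, so R^-1 = ~R / (1529/144).
R v = 25/12 + 7/6*e12 + 95/48*e13 - 233/48*e23
Answer: -2987/6116*e1 + 1245/6116*e2 - 2579/1529*e3


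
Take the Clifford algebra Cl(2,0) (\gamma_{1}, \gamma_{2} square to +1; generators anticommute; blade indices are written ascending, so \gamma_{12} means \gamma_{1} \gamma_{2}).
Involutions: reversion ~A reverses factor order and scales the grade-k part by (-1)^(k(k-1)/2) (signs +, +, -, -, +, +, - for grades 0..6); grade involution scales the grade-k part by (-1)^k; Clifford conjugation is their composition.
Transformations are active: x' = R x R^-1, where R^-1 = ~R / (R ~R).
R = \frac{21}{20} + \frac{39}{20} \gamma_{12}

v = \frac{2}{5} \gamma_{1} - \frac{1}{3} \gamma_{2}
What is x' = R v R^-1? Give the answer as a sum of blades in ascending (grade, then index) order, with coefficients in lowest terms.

~R = \frac{21}{20} - \frac{39}{20} \gamma_{12}, and R ~R = \frac{981}{200}, so R^-1 = ~R / (\frac{981}{200}).
R v = -\frac{23}{100} \gamma_{1} - \frac{113}{100} \gamma_{2}
Answer: -\frac{163}{327} \gamma_{1} - \frac{82}{545} \gamma_{2}


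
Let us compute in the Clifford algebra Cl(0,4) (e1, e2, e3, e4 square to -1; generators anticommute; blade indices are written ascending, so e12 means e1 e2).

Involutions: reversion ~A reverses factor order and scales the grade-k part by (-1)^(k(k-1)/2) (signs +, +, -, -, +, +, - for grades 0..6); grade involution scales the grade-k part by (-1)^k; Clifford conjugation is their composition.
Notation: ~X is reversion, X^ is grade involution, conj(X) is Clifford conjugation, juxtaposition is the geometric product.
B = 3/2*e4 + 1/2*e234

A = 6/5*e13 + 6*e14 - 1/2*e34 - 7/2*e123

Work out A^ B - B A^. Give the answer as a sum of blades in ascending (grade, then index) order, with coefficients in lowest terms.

first term: -9*e1 + 1/4*e2 + 3/4*e3 - 7/4*e14 - 3*e123 + 3/5*e124 + 9/5*e134 + 21/4*e1234
second term: 9*e1 + 1/4*e2 - 3/4*e3 + 7/4*e14 + 3*e123 - 3/5*e124 + 9/5*e134 - 21/4*e1234
Answer: -18*e1 + 3/2*e3 - 7/2*e14 - 6*e123 + 6/5*e124 + 21/2*e1234


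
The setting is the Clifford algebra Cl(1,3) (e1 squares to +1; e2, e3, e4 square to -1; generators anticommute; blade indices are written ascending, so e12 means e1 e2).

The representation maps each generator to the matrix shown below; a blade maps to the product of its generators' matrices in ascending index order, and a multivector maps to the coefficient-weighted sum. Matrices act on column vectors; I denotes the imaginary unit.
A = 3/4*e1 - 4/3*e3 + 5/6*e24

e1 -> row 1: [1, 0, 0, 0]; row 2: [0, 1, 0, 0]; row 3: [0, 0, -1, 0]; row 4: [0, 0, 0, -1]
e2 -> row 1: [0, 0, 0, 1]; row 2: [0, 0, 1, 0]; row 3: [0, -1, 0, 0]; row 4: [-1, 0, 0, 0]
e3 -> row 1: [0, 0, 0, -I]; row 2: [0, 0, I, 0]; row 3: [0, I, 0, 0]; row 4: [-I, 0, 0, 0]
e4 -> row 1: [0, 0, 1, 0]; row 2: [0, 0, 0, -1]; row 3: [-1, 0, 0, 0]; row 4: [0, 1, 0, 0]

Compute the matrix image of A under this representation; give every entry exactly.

Bivector images (products of the table entries): rho(e24) = rho(e2)rho(e4) = row 1: [0, 1, 0, 0]; row 2: [-1, 0, 0, 0]; row 3: [0, 0, 0, 1]; row 4: [0, 0, -1, 0].
M = (3/4)*rho(e1) + (-4/3)*rho(e3) + (5/6)*rho(e24), summed entrywise:
Answer: row 1: [3/4, 5/6, 0, 4*I/3]; row 2: [-5/6, 3/4, -4*I/3, 0]; row 3: [0, -4*I/3, -3/4, 5/6]; row 4: [4*I/3, 0, -5/6, -3/4]


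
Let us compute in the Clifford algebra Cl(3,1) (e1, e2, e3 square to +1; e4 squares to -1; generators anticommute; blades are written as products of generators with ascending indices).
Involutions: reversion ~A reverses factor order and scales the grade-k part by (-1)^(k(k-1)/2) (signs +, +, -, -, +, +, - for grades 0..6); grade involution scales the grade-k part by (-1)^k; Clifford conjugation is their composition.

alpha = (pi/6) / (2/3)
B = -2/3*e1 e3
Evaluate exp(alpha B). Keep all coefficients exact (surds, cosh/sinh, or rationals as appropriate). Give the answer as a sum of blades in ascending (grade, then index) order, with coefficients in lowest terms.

B^2 = (-2/3)^2*(e1 e3)^2 = 4/9*(-1) = -4/9 (a basis 2-blade squares to minus the product of its generators' squares).
B^2 = -4/9 — B^2 < 0, so the exponential closes trigonometrically: l = 2/3, alpha*l = pi/6, so exp(alpha B) = cos(pi/6) + (sin(pi/6)/(2/3))*B = sqrt(3)/2 + (3/4)*B.
Answer: sqrt(3)/2 - 1/2*e1 e3


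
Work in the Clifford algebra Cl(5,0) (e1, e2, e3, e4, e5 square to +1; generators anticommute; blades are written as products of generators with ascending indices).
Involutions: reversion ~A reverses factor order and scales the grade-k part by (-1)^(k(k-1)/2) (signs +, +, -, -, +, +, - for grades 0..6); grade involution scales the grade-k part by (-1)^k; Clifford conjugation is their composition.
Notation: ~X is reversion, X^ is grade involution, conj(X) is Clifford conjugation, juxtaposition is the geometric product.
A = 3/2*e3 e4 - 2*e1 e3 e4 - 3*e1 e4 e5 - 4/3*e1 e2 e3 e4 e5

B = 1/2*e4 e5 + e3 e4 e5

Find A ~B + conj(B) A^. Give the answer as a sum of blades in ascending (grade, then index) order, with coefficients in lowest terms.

first term: -3/2*e1 + 3/2*e5 - 4/3*e1 e2 - 3*e1 e3 - 2*e1 e5 - 3/4*e3 e5 - 2/3*e1 e2 e3 + e1 e3 e5
second term: 3/2*e1 - 3/2*e5 - 4/3*e1 e2 + 3*e1 e3 + 2*e1 e5 + 3/4*e3 e5 + 2/3*e1 e2 e3 + e1 e3 e5
Answer: -8/3*e1 e2 + 2*e1 e3 e5


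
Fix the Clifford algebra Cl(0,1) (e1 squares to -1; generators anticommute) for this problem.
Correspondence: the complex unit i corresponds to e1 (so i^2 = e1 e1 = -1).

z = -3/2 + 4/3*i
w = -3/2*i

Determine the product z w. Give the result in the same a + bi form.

In blades: z = -3/2 + 4/3*e1, w = -3/2*e1.
Distribute z over w term by term (generator squares from the signature, products reordered to ascending indices): (-3/2)*w = 9/4*e1; (4/3*e1)*w = 2.
Sum: 2 + 9/4*e1; translating back through the correspondence:
Answer: 2 + 9/4*i


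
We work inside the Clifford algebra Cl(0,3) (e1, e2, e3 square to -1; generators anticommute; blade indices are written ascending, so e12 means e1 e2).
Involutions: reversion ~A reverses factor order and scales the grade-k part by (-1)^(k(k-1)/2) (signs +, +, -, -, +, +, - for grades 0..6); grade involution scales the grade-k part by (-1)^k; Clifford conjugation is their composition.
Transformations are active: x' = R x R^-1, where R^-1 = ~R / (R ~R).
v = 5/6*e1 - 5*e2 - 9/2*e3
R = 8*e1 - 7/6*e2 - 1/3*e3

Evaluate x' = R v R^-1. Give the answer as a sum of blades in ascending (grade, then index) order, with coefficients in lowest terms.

~R = 8*e1 - 7/6*e2 - 1/3*e3, and R ~R = -2357/36, so R^-1 = ~R / (-2357/36).
R v = -14 - 1405/36*e12 - 643/18*e13 + 43/12*e23
Answer: 36599/14142*e1 + 10609/2357*e2 + 20541/4714*e3


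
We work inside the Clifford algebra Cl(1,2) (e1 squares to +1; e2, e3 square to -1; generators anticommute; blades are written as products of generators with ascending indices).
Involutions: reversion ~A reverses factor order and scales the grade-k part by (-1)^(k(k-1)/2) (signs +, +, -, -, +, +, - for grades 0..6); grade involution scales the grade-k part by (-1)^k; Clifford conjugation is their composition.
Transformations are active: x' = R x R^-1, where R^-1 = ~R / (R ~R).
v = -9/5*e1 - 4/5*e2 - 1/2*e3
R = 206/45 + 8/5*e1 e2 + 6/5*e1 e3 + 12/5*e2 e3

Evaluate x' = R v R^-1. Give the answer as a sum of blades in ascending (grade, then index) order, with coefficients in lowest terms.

~R = 206/45 - 8/5*e1 e2 - 6/5*e1 e3 - 12/5*e2 e3, and R ~R = 1840/81, so R^-1 = ~R / (1840/81).
R v = -159/25*e1 + 94/225*e2 - 461/225*e3 - 104/25*e1 e2 e3
Answer: -94437/57500*e1 + 3041/5750*e2 + 14963/57500*e3


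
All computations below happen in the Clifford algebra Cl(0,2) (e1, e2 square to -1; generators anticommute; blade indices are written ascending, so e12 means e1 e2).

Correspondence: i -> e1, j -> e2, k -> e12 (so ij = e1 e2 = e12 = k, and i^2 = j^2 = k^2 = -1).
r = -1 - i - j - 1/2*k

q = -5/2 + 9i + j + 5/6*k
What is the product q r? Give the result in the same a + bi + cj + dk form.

In blades: q = -5/2 + 9*e1 + e2 + 5/6*e12, r = -1 - e1 - e2 - 1/2*e12.
Distribute q over r term by term (generator squares from the signature, products reordered to ascending indices): (-5/2)*r = 5/2 + 5/2*e1 + 5/2*e2 + 5/4*e12; (9*e1)*r = 9 - 9*e1 + 9/2*e2 - 9*e12; (e2)*r = 1 - 1/2*e1 - e2 + e12; (5/6*e12)*r = 5/12 + 5/6*e1 - 5/6*e2 - 5/6*e12.
Sum: 155/12 - 37/6*e1 + 31/6*e2 - 91/12*e12; translating back through the correspondence:
Answer: 155/12 - 37/6*i + 31/6*j - 91/12*k


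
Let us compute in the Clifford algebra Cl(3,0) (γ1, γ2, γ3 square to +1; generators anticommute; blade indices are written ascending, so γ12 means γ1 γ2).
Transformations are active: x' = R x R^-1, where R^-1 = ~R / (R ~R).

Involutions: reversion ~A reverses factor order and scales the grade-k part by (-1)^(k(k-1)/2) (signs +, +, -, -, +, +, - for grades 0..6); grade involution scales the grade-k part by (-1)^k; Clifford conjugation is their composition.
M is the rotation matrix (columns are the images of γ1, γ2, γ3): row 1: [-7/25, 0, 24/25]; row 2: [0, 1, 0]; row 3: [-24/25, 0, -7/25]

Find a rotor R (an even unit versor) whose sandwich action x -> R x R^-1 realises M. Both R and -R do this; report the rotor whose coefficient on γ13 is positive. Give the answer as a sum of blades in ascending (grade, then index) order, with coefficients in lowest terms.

Method: write R = a + b12*γ12 + b13*γ13 + b23*γ23 with a^2 + b12^2 + b13^2 + b23^2 = 1 (so R^-1 = ~R). Expanding the columns R e_j ~R gives tr M = 4a^2 - 1 and, from the antisymmetric part, M21 - M12 = -4a*b12, M13 - M31 = 4a*b13, M32 - M23 = -4a*b23.
Here tr M = 11/25, so a^2 = (1 + tr M)/4 = 9/25 and a = ±3/5. Taking a = 3/5: M21 - M12 = 0, M13 - M31 = 48/25, M32 - M23 = 0, giving b12 = 0, b13 = 4/5, b23 = 0, i.e. R = 3/5 + 4/5*γ13.
Its γ13 coefficient is already positive.
Answer: 3/5 + 4/5*γ13. Note: both R and -R realise this M (trace 11/25); the covering map identifies them, and the γ13-coefficient sign is the tie-breaker.


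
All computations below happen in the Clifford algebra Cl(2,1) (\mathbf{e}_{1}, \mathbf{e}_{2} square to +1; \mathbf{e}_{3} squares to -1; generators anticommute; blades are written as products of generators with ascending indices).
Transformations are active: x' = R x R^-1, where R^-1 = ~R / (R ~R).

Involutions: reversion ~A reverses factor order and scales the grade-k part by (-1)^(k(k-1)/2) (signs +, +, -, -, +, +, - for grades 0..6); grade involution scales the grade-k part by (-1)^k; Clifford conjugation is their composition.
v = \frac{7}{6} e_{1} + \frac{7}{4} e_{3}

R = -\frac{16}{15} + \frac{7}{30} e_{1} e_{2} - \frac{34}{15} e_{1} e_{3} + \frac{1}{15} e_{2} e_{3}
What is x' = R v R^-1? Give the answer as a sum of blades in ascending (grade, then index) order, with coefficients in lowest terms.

~R = -\frac{16}{15} - \frac{7}{30} e_{1} e_{2} + \frac{34}{15} e_{1} e_{3} - \frac{1}{15} e_{2} e_{3}, and R ~R = -\frac{79}{20}, so R^-1 = ~R / (-\frac{79}{20}).
R v = \frac{49}{18} e_{1} - \frac{7}{18} e_{2} + \frac{7}{9} e_{3} + \frac{35}{72} e_{1} e_{2} e_{3}
Answer: \frac{455}{1422} e_{1} + \frac{742}{2133} e_{2} - \frac{11837}{8532} e_{3}


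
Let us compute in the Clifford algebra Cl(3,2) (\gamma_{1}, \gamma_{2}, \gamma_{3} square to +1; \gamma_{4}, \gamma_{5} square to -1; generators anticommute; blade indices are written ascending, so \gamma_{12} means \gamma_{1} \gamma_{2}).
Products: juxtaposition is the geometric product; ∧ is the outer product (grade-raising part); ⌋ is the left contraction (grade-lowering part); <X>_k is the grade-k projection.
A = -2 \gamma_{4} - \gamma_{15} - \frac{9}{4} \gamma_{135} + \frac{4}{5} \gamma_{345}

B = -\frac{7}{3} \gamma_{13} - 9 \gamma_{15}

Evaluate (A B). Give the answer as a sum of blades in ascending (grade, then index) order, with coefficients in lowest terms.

step 1: 9 - \frac{81}{4} \gamma_{3} - \frac{21}{4} \gamma_{5} + \frac{7}{3} \gamma_{35} - \frac{38}{15} \gamma_{134} - \frac{242}{15} \gamma_{145}
Answer: 9 - \frac{81}{4} \gamma_{3} - \frac{21}{4} \gamma_{5} + \frac{7}{3} \gamma_{35} - \frac{38}{15} \gamma_{134} - \frac{242}{15} \gamma_{145}


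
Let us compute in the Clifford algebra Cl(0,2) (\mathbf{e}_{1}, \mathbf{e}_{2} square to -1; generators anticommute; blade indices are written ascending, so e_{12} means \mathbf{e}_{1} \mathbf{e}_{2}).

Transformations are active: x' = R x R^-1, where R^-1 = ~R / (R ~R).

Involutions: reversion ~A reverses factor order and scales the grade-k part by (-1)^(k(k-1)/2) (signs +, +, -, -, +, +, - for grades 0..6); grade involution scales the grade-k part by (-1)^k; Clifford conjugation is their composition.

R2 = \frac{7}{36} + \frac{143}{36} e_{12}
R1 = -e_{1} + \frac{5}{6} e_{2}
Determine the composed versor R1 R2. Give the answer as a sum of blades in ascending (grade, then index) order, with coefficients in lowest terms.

Distribute over the terms of R1 (each basis-blade product reordered to ascending indices, repeated generators contracted through their squares):
(-e_{1}) R2 = -\frac{7}{36} e_{1} + \frac{143}{36} e_{2}
(\frac{5}{6} e_{2}) R2 = \frac{715}{216} e_{1} + \frac{35}{216} e_{2}
Summing the partial products and collecting blades:
Answer: \frac{673}{216} e_{1} + \frac{893}{216} e_{2}


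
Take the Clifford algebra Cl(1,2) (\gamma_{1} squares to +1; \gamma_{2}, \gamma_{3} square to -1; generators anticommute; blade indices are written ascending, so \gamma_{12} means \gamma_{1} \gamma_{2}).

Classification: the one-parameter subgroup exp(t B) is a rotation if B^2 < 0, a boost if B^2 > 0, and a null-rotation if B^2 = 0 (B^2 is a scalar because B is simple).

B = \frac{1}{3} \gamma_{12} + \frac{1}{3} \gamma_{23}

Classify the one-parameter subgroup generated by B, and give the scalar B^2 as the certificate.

B^2 term by term: the squares give (\frac{1}{3})^2*(\gamma_{12})^2 + (\frac{1}{3})^2*(\gamma_{23})^2 = \frac{1}{9}*(+1) + \frac{1}{9}*(-1) = 0 (each basis 2-blade squares to minus the product of its generators' squares); cross terms between blades sharing an index anticommute and cancel. So B^2 = 0.
Answer: null-rotation, certificate B^2 = 0. B^2 = 0 is basis-independent, so its sign is the whole story.


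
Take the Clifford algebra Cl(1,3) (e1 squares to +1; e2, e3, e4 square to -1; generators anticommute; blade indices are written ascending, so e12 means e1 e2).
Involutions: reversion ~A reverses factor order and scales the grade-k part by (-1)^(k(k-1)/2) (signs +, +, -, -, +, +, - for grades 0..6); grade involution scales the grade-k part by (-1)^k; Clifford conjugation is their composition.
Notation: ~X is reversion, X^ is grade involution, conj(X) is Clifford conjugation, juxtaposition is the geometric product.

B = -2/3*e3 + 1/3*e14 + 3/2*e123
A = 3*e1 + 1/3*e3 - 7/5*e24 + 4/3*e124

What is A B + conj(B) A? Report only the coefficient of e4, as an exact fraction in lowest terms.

first term: 2/9 - 4/9*e2 + e4 - 1/30*e12 - 2*e13 + 9/2*e23 - 2*e34 + 179/90*e134 - 14/15*e234 + 8/9*e1234
second term: -2/9 + 4/9*e2 + e4 - 1/30*e12 - 2*e13 + 9/2*e23 + 2*e34 - 179/90*e134 + 14/15*e234 + 8/9*e1234
Answer: 2


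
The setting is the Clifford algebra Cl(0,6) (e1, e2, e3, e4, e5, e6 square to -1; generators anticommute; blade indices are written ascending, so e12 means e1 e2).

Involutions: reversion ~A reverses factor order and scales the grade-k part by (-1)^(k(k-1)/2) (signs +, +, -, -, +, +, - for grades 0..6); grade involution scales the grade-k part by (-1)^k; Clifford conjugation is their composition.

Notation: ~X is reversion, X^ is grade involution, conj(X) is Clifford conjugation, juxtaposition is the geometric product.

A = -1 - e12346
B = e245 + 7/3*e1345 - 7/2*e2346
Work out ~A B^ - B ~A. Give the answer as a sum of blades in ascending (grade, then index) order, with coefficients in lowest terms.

first term: 7/2*e1 + e245 + 7/3*e256 - 7/3*e1345 - e1356 + 7/2*e2346
second term: 7/2*e1 - e245 - 7/3*e256 - 7/3*e1345 - e1356 + 7/2*e2346
Answer: 2*e245 + 14/3*e256


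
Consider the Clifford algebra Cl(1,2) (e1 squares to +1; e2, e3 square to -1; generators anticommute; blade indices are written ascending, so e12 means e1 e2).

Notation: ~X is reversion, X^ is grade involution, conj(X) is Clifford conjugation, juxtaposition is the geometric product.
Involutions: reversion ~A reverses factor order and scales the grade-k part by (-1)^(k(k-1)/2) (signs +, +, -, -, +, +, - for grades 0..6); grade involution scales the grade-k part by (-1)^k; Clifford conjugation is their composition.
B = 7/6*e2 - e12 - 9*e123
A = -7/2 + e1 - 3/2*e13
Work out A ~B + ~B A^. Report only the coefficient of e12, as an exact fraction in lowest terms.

first term: 125/12*e2 - 7/3*e12 + 15/2*e23 - 119/4*e123
second term: 125/12*e2 - 7/3*e12 - 15/2*e23 - 119/4*e123
Answer: -14/3


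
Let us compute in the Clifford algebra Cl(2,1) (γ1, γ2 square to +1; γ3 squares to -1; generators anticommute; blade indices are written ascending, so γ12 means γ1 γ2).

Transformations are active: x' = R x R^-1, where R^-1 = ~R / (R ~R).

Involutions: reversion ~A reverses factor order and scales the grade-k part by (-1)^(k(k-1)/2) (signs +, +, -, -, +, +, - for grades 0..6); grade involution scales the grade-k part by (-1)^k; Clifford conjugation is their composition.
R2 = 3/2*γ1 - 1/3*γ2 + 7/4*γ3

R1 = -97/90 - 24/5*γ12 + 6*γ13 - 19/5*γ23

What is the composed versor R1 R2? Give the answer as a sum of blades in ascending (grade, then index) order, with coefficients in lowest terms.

Distribute over the terms of R2 (each basis-blade product reordered to ascending indices, repeated generators contracted through their squares):
R1 (3/2*γ1) = -97/60*γ1 + 36/5*γ2 - 9*γ3 - 57/10*γ123
R1 (-1/3*γ2) = 8/5*γ1 + 97/270*γ2 - 19/15*γ3 + 2*γ123
R1 (7/4*γ3) = -21/2*γ1 + 133/20*γ2 - 679/360*γ3 - 42/5*γ123
Summing the partial products and collecting blades:
Answer: -631/60*γ1 + 7673/540*γ2 - 875/72*γ3 - 121/10*γ123


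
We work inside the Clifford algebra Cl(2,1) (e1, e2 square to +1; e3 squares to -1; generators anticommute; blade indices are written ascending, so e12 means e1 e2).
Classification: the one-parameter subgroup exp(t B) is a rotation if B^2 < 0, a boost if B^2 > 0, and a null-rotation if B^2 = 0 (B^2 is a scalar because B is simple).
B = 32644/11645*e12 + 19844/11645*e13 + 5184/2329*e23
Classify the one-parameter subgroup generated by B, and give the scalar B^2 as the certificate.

B^2 term by term: the squares give (32644/11645)^2*(e12)^2 + (19844/11645)^2*(e13)^2 + (5184/2329)^2*(e23)^2 = 1065630736/135606025*(-1) + 393784336/135606025*(+1) + 26873856/5424241*(+1) = 0 (each basis 2-blade squares to minus the product of its generators' squares); cross terms between blades sharing an index anticommute and cancel. So B^2 = 0.
Answer: null-rotation, certificate B^2 = 0. Certificate logic: 0 is a conjugation-invariant scalar, so its sign fixes rotation versus boost versus null-rotation outright.


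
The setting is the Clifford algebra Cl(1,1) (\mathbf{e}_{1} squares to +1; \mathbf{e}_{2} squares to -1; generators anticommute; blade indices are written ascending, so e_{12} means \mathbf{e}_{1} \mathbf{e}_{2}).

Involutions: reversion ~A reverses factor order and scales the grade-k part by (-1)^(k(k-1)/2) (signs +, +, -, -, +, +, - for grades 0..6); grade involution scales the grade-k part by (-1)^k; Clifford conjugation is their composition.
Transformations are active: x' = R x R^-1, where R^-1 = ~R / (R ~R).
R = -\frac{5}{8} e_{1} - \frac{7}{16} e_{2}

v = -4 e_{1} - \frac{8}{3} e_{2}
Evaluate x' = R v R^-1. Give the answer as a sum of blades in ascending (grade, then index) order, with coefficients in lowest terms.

~R = -\frac{5}{8} e_{1} - \frac{7}{16} e_{2}, and R ~R = \frac{51}{256}, so R^-1 = ~R / (\frac{51}{256}).
R v = \frac{4}{3} - \frac{1}{12} e_{12}
Answer: -\frac{668}{153} e_{1} - \frac{488}{153} e_{2}


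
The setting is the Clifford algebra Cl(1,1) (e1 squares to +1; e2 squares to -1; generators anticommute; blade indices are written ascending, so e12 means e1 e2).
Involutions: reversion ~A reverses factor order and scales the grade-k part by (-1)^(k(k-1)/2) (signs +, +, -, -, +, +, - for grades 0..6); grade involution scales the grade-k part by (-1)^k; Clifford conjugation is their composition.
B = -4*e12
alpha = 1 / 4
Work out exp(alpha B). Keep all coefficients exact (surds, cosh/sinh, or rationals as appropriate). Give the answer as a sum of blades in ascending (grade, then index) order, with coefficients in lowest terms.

B^2 = (-4)^2*(e12)^2 = 16*(+1) = 16 (a basis 2-blade squares to minus the product of its generators' squares).
B^2 = 16 — since the square is positive, the closed form is hyperbolic: l = 4, alpha*l = 1, so exp(alpha B) = cosh(1) + (sinh(1)/4)*B = cosh(1) + (sinh(1)/4)*B.
Answer: cosh(1) - sinh(1)*e12


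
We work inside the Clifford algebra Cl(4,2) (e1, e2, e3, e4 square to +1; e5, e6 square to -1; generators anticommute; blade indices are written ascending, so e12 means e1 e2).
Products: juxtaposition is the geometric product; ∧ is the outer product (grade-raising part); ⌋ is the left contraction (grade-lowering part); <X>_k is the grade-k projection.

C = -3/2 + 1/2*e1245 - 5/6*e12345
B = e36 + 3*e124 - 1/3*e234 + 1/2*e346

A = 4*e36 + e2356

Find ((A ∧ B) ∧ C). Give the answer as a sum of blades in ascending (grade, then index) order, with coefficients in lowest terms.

step 1: -12*e12346
step 2: 18*e12346
Answer: 18*e12346


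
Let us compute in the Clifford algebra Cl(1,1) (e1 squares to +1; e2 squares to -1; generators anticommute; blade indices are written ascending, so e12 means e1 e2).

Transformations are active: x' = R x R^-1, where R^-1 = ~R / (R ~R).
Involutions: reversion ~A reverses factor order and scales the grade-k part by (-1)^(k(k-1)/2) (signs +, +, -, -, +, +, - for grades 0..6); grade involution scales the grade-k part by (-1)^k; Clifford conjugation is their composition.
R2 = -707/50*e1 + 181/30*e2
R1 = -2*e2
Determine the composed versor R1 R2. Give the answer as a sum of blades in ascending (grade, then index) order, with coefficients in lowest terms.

Distribute over the terms of R1 (each basis-blade product reordered to ascending indices, repeated generators contracted through their squares):
(-2*e2) R2 = 181/15 - 707/25*e12
Answer: 181/15 - 707/25*e12


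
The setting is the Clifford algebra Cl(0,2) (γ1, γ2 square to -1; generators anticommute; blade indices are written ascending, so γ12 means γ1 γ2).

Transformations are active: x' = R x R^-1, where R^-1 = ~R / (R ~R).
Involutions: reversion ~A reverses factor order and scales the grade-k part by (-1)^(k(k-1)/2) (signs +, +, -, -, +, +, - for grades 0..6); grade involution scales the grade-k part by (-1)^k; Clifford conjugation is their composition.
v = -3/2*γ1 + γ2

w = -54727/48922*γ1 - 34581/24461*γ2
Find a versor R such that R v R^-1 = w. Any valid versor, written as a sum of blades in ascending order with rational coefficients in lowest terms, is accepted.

Key observation: q(v) = q(w) = -13/4 (sandwiches preserve the norm), so R = v + w = -64055/24461*γ1 - 10120/24461*γ2 works whenever it is invertible — the component of v along it is kept and (v - w)/2 reverses, sending v to w.
Answer: -64055/24461*γ1 - 10120/24461*γ2


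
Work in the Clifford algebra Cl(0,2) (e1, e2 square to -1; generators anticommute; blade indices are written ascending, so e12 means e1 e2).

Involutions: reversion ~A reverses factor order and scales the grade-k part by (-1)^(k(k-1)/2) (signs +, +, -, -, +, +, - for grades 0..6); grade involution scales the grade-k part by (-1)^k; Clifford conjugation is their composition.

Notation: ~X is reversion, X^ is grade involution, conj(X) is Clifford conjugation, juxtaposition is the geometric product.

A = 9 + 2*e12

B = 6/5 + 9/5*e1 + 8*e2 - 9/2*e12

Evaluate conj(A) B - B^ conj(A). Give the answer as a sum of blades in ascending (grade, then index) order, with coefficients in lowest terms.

first term: 9/5 + 161/5*e1 + 342/5*e2 - 429/10*e12
second term: 9/5 - 1/5*e1 - 378/5*e2 - 429/10*e12
Answer: 162/5*e1 + 144*e2


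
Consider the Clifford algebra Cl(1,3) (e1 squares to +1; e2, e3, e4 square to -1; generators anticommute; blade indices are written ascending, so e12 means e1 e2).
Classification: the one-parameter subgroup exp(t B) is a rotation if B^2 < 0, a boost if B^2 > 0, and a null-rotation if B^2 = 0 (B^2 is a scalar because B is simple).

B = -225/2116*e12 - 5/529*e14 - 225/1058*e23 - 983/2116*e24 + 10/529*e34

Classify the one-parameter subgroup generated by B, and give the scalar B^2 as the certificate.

B^2 term by term: the squares give (-225/2116)^2*(e12)^2 + (-5/529)^2*(e14)^2 + (-225/1058)^2*(e23)^2 + (-983/2116)^2*(e24)^2 + (10/529)^2*(e34)^2 = 50625/4477456*(+1) + 25/279841*(+1) + 50625/1119364*(-1) + 966289/4477456*(-1) + 100/279841*(-1) = -1/4 (each basis 2-blade squares to minus the product of its generators' squares); cross terms between blades sharing an index anticommute and cancel; the commuting (index-disjoint) pairs give grade-4 terms 2*c*c'*(blade product), which cancel blade by blade — e1234: -1125/279841 + 1125/279841 = 0 — confirming B is simple. So B^2 = -1/4.
Answer: rotation, certificate B^2 = -1/4. Note: conjugating B changes its blade decomposition but never the scalar B^2 = -1/4, whose sign settles the classification.


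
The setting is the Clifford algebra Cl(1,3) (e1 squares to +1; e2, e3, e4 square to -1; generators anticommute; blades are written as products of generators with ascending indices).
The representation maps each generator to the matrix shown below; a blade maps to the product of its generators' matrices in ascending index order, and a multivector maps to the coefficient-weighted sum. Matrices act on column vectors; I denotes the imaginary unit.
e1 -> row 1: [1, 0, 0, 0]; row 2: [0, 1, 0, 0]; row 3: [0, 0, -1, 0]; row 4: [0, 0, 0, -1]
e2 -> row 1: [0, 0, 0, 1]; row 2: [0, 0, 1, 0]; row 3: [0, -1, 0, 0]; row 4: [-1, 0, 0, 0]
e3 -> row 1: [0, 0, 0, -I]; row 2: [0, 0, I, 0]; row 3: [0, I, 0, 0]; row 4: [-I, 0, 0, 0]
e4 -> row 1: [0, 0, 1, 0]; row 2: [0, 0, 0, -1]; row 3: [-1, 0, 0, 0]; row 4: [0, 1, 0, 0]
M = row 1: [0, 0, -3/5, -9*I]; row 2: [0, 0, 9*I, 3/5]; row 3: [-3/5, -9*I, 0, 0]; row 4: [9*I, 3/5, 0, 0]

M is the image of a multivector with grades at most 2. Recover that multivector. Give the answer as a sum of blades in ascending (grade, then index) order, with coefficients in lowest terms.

Method: the blade images are trace-orthogonal — tr(rho(e_A) rho(e_B)^-1) = 4 if A = B and 0 otherwise — and rho(e_A)^-1 = (e_A)^2 * rho(e_A) with (e_A)^2 = +1 or -1, so the coefficient of e_A in the preimage is (e_A)^2 * tr(M rho(e_A))/4.
Nonzero projections over blades of grade <= 2: e1 e3: (e1 e3)^2 = +1, tr(M rho(e1 e3)) = 36, coefficient 9; e1 e4: (e1 e4)^2 = +1, tr(M rho(e1 e4)) = -12/5, coefficient -3/5. Every other blade of grade <= 2 projects to 0.
Answer: 9*e1 e3 - 3/5*e1 e4


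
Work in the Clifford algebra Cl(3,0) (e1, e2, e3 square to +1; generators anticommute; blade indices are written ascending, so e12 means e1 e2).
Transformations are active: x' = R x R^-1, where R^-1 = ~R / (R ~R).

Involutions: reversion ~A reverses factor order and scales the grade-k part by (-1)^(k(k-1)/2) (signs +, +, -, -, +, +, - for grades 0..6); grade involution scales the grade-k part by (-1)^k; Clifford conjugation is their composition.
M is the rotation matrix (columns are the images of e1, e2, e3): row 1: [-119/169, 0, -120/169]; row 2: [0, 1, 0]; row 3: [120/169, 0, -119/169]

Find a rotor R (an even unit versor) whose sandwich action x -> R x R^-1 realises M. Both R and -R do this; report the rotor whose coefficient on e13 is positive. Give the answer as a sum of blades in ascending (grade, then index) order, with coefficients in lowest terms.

Method: write R = a + b12*e12 + b13*e13 + b23*e23 with a^2 + b12^2 + b13^2 + b23^2 = 1 (so R^-1 = ~R). Expanding the columns R e_j ~R gives tr M = 4a^2 - 1 and, from the antisymmetric part, M21 - M12 = -4a*b12, M13 - M31 = 4a*b13, M32 - M23 = -4a*b23.
Here tr M = -69/169, so a^2 = (1 + tr M)/4 = 25/169 and a = ±5/13. Taking a = 5/13: M21 - M12 = 0, M13 - M31 = -240/169, M32 - M23 = 0, giving b12 = 0, b13 = -12/13, b23 = 0, i.e. R = 5/13 - 12/13*e13.
Its e13 coefficient is negative, so report the other preimage -R.
Answer: -5/13 + 12/13*e13. Why the constraint matters: R and -R act identically through the sandwich — M has trace -69/169 either way — so only the sign condition on e13 picks one of the two preimages.


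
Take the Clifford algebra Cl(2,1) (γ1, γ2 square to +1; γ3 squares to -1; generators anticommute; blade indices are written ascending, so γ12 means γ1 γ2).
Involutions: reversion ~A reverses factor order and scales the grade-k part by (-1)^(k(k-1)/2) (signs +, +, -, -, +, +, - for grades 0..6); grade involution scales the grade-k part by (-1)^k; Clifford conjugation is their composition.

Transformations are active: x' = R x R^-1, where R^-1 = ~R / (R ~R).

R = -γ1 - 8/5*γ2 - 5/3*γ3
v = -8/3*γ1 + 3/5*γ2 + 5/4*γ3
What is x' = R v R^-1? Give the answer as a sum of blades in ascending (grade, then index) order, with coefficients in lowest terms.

~R = -γ1 - 8/5*γ2 - 5/3*γ3, and R ~R = 176/225, so R^-1 = ~R / (176/225).
R v = 379/100 - 73/15*γ12 - 205/36*γ13 - γ23
Answer: -7417/1056*γ1 - 3543/220*γ2 - 6125/352*γ3


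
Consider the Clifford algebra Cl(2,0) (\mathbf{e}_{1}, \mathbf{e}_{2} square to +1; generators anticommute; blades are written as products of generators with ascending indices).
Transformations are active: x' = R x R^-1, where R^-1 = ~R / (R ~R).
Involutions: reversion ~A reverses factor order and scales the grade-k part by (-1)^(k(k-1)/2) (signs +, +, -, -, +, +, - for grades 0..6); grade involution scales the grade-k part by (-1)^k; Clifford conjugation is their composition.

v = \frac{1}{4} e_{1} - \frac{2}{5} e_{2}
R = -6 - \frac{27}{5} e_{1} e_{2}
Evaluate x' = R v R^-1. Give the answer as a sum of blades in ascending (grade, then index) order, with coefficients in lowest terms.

~R = -6 + \frac{27}{5} e_{1} e_{2}, and R ~R = \frac{1629}{25}, so R^-1 = ~R / (\frac{1629}{25}).
R v = \frac{33}{50} e_{1} + \frac{15}{4} e_{2}
Answer: -\frac{269}{724} e_{1} - \frac{263}{905} e_{2}
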